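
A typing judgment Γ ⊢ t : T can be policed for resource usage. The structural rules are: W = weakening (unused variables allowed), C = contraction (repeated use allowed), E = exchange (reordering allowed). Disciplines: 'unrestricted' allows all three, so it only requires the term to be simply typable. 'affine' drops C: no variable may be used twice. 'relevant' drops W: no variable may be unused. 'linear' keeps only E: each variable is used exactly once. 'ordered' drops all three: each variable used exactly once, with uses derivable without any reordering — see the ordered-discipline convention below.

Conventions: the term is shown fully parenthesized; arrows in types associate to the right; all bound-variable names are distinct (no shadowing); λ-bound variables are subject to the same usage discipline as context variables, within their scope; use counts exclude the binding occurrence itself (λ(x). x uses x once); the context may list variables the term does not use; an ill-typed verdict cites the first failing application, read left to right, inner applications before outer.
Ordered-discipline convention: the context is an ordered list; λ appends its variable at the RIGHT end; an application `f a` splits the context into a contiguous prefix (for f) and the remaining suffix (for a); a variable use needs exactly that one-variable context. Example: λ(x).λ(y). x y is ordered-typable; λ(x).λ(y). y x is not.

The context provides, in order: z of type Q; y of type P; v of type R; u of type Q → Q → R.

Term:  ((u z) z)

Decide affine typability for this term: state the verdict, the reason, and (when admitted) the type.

no — z ×2 used more than once (contraction)
counts: z=2; y=0; v=0; u=1
uses in reading order: u, z, z
typing: well-typed at R
per-discipline verdicts: ordered ✗, linear ✗, affine ✗, relevant ✗, unrestricted ✓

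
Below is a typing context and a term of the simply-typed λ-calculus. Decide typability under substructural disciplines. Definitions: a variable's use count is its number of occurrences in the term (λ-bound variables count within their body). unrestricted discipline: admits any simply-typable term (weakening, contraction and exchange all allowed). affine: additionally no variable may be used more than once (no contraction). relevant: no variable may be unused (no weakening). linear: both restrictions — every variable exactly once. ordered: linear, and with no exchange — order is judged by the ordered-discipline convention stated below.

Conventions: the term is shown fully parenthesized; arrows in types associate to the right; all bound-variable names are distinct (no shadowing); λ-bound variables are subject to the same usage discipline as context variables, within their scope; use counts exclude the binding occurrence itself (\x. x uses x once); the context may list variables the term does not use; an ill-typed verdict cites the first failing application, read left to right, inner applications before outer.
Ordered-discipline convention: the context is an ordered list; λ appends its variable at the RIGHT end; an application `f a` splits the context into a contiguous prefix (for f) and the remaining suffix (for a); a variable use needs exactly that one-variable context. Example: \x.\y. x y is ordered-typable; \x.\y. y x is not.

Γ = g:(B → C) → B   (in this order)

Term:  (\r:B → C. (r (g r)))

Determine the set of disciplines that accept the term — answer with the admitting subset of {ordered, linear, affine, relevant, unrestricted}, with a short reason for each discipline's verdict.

admitting disciplines: relevant, unrestricted
usage: g: 1; r (λ-bound): 2
left-to-right use order: r, g, r
typing: ✓ — (B → C) → C
ordered ✗ (needs contraction — r ×2)
linear ✗ (needs contraction — r ×2)
affine ✗ (needs contraction — r ×2)
relevant ✓ (at least one use each (g, r))
unrestricted ✓ (well-typed at (B → C) → C; no restrictions here)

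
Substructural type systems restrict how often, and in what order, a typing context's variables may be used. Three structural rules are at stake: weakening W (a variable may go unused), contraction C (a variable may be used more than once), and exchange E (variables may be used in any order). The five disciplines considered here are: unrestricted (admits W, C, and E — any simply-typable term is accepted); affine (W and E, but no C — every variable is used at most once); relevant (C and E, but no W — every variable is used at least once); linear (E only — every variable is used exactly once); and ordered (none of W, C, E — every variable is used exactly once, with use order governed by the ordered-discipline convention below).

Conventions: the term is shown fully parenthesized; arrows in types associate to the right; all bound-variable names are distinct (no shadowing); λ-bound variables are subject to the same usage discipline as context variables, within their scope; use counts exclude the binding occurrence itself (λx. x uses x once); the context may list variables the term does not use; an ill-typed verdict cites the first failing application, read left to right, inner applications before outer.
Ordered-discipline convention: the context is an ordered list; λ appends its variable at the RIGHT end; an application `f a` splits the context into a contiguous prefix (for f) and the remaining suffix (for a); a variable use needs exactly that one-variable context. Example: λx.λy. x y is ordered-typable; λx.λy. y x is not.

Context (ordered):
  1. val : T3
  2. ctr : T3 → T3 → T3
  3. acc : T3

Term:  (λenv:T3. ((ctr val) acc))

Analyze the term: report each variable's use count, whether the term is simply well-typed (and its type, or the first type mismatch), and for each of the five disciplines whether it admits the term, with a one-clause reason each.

variable uses: val: 1, ctr: 1, acc: 1, env (λ-bound): 0
order of uses: ctr, val, acc
typing: well-typed — term : T3 → T3
ordered ✗ (env left unused)
linear ✗ (env left unused)
affine ✓ (no duplicate uses among val, ctr, acc, env)
relevant ✗ (env left unused)
unrestricted ✓ (typability at T3 → T3 is all that's needed)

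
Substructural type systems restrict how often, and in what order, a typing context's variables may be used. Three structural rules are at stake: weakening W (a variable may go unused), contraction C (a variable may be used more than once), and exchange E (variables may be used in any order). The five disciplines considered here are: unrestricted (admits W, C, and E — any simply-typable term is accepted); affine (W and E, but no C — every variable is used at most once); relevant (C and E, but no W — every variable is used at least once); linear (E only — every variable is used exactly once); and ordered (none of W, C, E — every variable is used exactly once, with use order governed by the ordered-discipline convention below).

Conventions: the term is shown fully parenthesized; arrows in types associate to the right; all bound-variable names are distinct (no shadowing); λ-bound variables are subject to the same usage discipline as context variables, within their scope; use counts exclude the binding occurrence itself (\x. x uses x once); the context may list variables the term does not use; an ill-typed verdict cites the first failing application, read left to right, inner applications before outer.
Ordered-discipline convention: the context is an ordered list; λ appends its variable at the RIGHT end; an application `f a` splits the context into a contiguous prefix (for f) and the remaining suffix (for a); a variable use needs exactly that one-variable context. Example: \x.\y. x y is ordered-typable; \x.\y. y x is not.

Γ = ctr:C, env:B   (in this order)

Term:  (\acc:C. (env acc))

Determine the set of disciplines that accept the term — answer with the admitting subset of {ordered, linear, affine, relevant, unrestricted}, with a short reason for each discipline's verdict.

admitted by: none
use counts: ctr ×0; env ×1; acc [bound] ×1
order of uses: env, acc
typing: ill-typed: can't apply a value of type B
ordered: ✗ — the type mismatch rejects it
linear: ✗ — not simply typable
affine: ✗ — fails simple typing
relevant: ✗ — a type mismatch blocks all five
unrestricted: ✗ — the type mismatch rejects it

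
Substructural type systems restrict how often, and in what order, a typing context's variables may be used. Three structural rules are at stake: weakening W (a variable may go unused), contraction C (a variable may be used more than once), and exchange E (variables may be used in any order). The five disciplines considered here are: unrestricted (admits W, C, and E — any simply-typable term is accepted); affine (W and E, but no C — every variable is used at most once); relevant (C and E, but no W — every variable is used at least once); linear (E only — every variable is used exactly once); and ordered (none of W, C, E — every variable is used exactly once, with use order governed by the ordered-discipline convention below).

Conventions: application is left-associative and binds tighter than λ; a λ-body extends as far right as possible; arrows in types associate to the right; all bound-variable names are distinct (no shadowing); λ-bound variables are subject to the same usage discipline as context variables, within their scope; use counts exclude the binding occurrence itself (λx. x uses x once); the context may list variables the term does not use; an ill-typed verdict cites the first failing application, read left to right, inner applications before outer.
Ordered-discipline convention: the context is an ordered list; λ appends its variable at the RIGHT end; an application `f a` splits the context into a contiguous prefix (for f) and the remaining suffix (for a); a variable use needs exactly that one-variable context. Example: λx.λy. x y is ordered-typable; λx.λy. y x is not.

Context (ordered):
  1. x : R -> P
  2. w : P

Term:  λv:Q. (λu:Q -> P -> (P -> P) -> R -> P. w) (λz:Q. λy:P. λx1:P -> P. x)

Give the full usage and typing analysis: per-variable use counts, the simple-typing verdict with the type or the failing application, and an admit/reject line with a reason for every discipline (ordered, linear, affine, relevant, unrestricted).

usage: x=1, w=1, v (bound)=0, u (bound)=0, z (bound)=0, y (bound)=0, x1 (bound)=0
use order (left to right): w, x
typing: well-typed at Q -> P
ordered ✗ (unused: v, u, z, y, x1 — weakening required)
linear ✗ (unused: v, u, z, y, x1 — weakening required)
affine ✓ (none of x, w, v, u, z, y, x1 used more than once)
relevant ✗ (unused: v, u, z, y, x1 — weakening required)
unrestricted ✓ (simply typable at Q -> P; W, C, E all held)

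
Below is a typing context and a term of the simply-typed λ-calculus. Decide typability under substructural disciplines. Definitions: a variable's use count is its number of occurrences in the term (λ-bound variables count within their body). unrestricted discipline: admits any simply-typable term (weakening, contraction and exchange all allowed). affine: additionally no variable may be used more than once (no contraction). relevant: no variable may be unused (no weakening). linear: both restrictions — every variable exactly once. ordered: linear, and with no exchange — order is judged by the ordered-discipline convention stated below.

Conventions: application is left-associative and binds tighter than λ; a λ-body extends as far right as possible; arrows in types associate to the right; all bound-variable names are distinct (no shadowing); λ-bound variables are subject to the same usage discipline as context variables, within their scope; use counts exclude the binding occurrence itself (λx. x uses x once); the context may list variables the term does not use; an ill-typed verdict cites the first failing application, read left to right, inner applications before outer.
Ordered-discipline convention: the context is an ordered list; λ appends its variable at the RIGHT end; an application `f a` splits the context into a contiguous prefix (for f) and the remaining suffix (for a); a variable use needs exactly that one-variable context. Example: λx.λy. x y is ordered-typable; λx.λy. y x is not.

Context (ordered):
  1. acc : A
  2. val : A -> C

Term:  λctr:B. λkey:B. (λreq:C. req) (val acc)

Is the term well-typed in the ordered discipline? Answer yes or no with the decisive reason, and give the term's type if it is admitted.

no — needs weakening: ctr, key unused
usage: acc: 1×, val: 1×, ctr (bound): 0×, key (bound): 0×, req (bound): 1×
left-to-right use order: req, val, acc
typing: well-typed at B -> B -> C
all disciplines: ordered ✗, linear ✗, affine ✓, relevant ✗, unrestricted ✓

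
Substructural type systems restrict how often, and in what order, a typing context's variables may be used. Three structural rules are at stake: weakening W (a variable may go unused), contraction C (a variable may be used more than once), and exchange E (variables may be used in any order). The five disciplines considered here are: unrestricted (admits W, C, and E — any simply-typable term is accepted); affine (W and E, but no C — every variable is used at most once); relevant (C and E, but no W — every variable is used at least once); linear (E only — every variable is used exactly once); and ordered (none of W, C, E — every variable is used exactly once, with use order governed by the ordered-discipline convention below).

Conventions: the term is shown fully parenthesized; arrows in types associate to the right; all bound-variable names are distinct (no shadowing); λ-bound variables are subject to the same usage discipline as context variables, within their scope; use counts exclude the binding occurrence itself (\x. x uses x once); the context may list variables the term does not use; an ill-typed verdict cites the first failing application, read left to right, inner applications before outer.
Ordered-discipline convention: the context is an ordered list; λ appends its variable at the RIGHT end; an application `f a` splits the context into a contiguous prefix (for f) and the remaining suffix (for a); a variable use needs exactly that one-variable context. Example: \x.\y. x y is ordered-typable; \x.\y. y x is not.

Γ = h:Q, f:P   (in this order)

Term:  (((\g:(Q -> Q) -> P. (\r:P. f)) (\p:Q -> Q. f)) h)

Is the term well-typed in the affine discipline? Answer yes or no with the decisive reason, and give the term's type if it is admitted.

no — not simply typable
variable uses: h: 1, f: 2, g (λ-bound): 0, r (λ-bound): 0, p (λ-bound): 0
left-to-right use order: f, f, h
typing: ill-typed: an application expects P but receives Q
summary: ordered ✗ · linear ✗ · affine ✗ · relevant ✗ · unrestricted ✗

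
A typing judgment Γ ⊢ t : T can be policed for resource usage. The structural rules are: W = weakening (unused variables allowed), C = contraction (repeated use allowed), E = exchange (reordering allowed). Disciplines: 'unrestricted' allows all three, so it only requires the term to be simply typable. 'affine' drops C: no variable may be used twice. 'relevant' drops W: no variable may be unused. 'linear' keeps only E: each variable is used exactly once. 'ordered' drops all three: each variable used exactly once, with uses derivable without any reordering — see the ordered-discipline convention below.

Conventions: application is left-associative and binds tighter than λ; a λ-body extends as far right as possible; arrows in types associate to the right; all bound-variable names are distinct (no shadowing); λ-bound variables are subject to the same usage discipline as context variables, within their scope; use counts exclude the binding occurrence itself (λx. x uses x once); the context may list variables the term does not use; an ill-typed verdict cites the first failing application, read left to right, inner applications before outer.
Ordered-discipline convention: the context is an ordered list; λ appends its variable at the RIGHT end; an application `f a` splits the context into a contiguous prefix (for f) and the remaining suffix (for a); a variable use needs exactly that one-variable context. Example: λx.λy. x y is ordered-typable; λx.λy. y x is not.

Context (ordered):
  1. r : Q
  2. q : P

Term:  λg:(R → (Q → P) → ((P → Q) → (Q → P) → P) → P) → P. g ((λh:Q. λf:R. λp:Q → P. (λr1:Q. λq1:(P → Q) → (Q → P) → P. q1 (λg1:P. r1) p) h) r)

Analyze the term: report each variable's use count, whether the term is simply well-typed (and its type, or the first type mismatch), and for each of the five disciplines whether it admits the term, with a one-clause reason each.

use counts: r: 1×, q: 0×, g (λ-bound): 1×, h (λ-bound): 1×, f (λ-bound): 0×, p (λ-bound): 1×, r1 (λ-bound): 1×, q1 (λ-bound): 1×, g1 (λ-bound): 0×
uses in reading order: g, q1, r1, p, h, r
typing: well-typed — term : ((R → (Q → P) → ((P → Q) → (Q → P) → P) → P) → P) → P
ordered ✗ (q, f, g1 left unused)
linear ✗ (q, f, g1 left unused)
affine ✓ (r, q, g, h, f, p, r1, q1, g1: no repeats, contraction unneeded)
relevant ✗ (q, f, g1 left unused)
unrestricted ✓ (simply typable at ((R → (Q → P) → ((P → Q) → (Q → P) → P) → P) → P) → P; W, C, E all held)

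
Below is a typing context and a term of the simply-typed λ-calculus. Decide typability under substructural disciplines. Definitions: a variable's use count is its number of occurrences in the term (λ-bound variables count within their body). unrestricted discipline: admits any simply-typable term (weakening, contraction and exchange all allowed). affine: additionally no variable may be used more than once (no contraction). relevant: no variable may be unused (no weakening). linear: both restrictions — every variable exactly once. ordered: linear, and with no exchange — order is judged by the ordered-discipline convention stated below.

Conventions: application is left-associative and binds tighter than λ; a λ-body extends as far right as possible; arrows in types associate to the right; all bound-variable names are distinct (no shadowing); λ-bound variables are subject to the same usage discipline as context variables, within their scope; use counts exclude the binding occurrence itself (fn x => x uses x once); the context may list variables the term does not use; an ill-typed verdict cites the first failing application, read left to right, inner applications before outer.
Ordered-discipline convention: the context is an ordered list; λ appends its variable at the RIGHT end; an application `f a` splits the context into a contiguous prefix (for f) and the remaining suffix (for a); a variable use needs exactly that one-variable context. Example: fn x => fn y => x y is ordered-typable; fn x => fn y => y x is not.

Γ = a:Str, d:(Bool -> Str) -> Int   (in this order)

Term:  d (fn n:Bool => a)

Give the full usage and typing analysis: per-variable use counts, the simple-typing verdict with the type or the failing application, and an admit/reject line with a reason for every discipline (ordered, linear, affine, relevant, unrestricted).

counts: a ×1, d ×1, n (λ-bound) ×0
use order (left to right): d, a
typing: the term checks, with type Int
ordered: ✗, n never used (weakening)
linear: ✗, n never used (weakening)
affine: ✓, at most one use each (a, d, n)
relevant: ✗, n never used (weakening)
unrestricted: ✓, simply typable at Int; W, C, E all held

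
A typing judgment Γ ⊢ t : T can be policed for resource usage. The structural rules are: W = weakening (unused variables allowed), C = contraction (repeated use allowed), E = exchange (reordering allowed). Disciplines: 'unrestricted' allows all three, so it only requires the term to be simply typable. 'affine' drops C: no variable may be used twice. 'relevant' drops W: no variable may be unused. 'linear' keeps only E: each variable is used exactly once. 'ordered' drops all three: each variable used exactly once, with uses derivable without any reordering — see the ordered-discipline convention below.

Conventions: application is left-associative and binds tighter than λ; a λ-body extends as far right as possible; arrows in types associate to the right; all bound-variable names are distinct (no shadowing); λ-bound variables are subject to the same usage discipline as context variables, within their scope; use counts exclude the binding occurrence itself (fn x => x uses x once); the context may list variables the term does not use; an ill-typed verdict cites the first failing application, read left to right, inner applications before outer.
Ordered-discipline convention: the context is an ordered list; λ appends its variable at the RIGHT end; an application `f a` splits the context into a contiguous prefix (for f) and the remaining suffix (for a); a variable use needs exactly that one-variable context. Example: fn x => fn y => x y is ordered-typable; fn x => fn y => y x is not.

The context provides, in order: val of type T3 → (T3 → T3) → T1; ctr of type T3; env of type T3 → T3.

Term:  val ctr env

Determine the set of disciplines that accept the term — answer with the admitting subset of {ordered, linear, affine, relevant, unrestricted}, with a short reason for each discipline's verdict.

accepted by: ordered, linear, affine, relevant, unrestricted
counts: val: 1×; ctr: 1×; env: 1×
order of uses: val, ctr, env
typing: the term checks, with type T1
ordered: ✓ — one use each (val, ctr, env); ordered split holds
linear: ✓ — each of val, ctr, env used exactly once
affine: ✓ — val, ctr, env: no repeats, contraction unneeded
relevant: ✓ — every one of val, ctr, env appears
unrestricted: ✓ — typability at T1 is all that's needed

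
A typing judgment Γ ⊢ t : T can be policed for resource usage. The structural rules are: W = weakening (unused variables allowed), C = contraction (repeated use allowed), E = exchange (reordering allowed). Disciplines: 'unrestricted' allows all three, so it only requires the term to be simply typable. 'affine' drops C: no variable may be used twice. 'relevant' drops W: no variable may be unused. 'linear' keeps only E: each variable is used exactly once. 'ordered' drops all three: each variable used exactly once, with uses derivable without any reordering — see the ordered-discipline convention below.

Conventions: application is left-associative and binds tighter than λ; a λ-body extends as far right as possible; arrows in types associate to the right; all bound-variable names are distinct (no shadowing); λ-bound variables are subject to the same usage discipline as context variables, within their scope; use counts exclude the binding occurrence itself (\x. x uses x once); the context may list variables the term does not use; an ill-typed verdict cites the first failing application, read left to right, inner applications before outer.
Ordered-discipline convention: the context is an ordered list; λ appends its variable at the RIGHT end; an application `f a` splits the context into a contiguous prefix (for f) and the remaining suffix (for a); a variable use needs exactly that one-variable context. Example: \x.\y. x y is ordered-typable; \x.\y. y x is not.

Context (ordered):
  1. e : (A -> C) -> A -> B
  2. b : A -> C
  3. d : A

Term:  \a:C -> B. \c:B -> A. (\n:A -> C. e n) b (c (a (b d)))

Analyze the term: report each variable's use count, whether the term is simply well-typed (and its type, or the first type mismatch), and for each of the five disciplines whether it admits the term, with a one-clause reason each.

variable uses: e: 1, b: 2, d: 1, a [bound]: 1, c [bound]: 1, n [bound]: 1
left-to-right use order: e, n, b, c, a, b, d
typing: well-typed — term : (C -> B) -> (B -> A) -> B
ordered: ✗, needs contraction — b ×2
linear: ✗, needs contraction — b ×2
affine: ✗, needs contraction — b ×2
relevant: ✓, at least one use each (e, b, d, a, c, n)
unrestricted: ✓, typability at (C -> B) -> (B -> A) -> B is all that's needed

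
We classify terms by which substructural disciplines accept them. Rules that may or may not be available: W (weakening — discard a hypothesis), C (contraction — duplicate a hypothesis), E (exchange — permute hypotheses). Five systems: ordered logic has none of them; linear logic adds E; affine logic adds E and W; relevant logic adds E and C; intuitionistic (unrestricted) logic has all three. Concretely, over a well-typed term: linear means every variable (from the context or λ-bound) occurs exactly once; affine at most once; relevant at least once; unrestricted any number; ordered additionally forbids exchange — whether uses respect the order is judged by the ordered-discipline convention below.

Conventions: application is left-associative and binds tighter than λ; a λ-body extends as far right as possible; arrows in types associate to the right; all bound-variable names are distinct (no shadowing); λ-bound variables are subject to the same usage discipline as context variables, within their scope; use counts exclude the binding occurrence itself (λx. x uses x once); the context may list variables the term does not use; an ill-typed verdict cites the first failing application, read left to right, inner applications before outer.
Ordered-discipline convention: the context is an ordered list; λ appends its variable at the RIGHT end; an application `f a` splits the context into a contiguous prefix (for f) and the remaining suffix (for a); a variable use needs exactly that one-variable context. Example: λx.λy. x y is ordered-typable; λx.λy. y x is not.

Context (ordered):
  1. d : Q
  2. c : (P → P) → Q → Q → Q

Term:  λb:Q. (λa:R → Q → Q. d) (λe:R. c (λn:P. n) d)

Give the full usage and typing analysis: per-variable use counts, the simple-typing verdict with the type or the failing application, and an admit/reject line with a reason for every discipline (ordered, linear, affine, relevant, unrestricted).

usage: d: 2×, c: 1×, b [bound]: 0×, a [bound]: 0×, e [bound]: 0×, n [bound]: 1×
order of uses: d, c, n, d
typing: the term checks, with type Q → Q
ordered ✗ (repeated use of d ×2; needs weakening: b, a, e unused)
linear ✗ (repeated use of d ×2; needs weakening: b, a, e unused)
affine ✗ (repeated use of d ×2)
relevant ✗ (needs weakening: b, a, e unused)
unrestricted ✓ (simply typable at Q → Q; W, C, E all held)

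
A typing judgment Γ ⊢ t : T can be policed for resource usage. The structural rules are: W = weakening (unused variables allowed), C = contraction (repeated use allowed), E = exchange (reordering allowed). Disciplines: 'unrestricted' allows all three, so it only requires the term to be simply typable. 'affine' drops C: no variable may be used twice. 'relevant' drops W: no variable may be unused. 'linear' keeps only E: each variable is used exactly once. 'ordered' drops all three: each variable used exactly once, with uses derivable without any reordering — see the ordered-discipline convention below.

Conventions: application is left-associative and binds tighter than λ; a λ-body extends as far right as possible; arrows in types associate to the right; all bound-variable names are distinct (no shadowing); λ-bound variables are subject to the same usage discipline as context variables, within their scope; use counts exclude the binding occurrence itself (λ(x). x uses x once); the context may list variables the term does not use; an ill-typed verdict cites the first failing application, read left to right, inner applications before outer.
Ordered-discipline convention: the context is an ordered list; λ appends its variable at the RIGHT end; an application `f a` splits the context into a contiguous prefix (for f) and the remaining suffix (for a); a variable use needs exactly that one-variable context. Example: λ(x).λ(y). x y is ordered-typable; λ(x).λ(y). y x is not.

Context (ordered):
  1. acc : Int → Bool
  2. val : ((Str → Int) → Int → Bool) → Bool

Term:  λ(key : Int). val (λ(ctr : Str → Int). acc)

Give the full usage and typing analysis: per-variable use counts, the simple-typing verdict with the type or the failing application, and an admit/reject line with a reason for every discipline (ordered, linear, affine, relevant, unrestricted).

variable uses: acc=1, val=1, key [bound]=0, ctr [bound]=0
left-to-right use order: val, acc
typing: well-typed — term : Int → Bool
ordered: ✗, key, ctr left unused
linear: ✗, key, ctr left unused
affine: ✓, acc, val, key, ctr: no repeats, contraction unneeded
relevant: ✗, key, ctr left unused
unrestricted: ✓, typability at Int → Bool is all that's needed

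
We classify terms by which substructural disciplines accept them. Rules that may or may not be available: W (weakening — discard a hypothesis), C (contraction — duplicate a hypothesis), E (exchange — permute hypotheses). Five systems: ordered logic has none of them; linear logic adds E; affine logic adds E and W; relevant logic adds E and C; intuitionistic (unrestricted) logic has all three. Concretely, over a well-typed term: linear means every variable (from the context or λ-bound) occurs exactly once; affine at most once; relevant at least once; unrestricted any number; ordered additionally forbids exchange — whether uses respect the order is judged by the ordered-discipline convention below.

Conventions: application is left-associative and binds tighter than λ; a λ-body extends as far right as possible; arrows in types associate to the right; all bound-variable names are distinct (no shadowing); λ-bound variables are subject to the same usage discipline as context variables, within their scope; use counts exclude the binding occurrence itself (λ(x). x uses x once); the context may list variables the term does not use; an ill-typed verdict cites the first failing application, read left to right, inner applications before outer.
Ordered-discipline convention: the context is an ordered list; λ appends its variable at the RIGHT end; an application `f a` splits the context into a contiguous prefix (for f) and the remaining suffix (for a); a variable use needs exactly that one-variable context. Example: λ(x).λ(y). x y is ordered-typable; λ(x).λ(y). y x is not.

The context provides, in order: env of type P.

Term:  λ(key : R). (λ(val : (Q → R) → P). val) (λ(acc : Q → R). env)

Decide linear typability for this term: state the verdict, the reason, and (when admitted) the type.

no — needs weakening: key, acc unused
variable uses: env ×1; key (λ-bound) ×0; val (λ-bound) ×1; acc (λ-bound) ×0
order of uses: val, env
typing: ✓ — R → (Q → R) → P
per-discipline verdicts: ordered ✗ · linear ✗ · affine ✓ · relevant ✗ · unrestricted ✓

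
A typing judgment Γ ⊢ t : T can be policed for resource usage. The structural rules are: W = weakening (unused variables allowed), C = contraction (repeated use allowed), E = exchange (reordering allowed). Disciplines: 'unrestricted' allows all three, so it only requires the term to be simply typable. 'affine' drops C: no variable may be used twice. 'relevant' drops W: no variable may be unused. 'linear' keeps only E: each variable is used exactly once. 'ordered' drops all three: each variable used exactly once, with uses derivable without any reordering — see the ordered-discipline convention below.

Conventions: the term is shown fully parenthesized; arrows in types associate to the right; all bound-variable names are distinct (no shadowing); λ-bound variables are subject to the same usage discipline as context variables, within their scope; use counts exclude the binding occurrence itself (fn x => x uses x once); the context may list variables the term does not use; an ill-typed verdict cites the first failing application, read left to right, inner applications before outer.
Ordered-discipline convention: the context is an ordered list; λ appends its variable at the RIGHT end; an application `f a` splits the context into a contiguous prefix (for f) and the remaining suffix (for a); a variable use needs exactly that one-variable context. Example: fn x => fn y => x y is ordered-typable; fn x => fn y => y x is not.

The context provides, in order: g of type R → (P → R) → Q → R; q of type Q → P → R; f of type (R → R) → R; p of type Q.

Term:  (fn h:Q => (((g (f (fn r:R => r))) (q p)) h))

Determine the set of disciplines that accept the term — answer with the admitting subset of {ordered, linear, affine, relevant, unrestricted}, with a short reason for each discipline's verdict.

accepted by: linear, affine, relevant, unrestricted
variable uses: g ×1, q ×1, f ×1, p ×1, h (λ-bound) ×1, r (λ-bound) ×1
order of uses: g, f, r, q, p, h
typing: the term checks, with type Q → R
ordered ✗ (no contiguous prefix/suffix split fits g, f, r, q, p, h)
linear ✓ (single use per variable (g, q, f, p, h, r))
affine ✓ (no duplicate uses among g, q, f, p, h, r)
relevant ✓ (none of g, q, f, p, h, r goes unused)
unrestricted ✓ (typability at Q → R is all that's needed)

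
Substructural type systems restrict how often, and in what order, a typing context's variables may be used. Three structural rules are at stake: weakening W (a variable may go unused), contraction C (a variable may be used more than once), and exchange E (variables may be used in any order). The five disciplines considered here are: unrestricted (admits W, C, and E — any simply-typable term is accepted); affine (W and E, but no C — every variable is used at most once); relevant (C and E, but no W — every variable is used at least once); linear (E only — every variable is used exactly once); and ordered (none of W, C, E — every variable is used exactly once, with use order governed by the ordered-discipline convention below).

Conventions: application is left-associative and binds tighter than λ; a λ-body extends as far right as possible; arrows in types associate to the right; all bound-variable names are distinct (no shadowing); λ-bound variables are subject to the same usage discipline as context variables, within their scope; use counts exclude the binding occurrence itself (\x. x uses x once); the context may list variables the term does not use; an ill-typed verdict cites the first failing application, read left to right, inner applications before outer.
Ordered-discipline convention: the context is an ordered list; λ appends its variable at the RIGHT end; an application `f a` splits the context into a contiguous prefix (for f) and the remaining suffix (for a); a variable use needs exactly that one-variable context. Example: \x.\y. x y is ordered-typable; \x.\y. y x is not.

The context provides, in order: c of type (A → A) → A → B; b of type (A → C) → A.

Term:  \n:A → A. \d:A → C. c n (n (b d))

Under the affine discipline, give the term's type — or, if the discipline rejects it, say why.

not well-typed under affine — n ×2 used more than once (contraction)
variable uses: c: 1×; b: 1×; n (bound): 2×; d (bound): 1×
left-to-right use order: c, n, n, b, d
typing: well-typed — term : (A → A) → (A → C) → B
per-discipline verdicts: ordered ✗, linear ✗, affine ✗, relevant ✓, unrestricted ✓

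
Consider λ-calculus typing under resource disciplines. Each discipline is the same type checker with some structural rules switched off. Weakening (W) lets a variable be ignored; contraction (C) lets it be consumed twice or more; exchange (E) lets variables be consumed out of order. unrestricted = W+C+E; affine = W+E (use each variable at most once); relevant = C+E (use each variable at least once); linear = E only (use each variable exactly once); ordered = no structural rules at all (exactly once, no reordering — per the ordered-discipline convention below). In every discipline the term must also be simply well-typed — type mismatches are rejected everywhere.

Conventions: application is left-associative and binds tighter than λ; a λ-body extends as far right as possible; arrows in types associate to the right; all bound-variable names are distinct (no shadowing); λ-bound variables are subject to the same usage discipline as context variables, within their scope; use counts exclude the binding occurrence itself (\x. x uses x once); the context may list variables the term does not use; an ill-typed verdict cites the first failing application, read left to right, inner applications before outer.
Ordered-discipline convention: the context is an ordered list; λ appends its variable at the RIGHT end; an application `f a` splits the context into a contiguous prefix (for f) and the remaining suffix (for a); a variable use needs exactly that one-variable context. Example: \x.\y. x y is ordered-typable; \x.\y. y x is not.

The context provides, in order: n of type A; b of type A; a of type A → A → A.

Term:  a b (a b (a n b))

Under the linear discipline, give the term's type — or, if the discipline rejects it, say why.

not well-typed under linear — uses contraction: b ×3, a ×3
usage: n: 1; b: 3; a: 3
left-to-right use order: a, b, a, b, a, n, b
typing: well-typed — term : A
across the five disciplines: ordered ✗ · linear ✗ · affine ✗ · relevant ✓ · unrestricted ✓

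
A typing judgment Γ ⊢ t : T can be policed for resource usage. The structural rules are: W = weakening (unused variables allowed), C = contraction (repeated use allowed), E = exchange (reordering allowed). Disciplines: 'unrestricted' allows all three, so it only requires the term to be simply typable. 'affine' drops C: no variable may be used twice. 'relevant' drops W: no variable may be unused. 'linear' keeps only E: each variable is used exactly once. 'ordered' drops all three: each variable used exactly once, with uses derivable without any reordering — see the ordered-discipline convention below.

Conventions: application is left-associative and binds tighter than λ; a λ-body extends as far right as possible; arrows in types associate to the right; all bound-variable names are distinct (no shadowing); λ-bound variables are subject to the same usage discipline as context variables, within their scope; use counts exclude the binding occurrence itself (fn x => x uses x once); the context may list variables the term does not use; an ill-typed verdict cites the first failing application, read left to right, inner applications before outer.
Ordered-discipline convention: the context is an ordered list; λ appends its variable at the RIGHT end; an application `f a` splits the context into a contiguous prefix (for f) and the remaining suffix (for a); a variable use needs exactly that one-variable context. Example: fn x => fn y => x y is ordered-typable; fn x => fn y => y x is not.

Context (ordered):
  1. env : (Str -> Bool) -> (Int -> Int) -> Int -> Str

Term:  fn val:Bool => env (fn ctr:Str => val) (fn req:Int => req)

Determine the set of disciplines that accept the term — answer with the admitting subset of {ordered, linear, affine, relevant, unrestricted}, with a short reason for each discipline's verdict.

admitted in: affine, unrestricted
usage: env: 1; val [bound]: 1; ctr [bound]: 0; req [bound]: 1
left-to-right use order: env, val, req
typing: ✓ — Bool -> Int -> Str
ordered ✗ (ctr never used (weakening))
linear ✗ (ctr never used (weakening))
affine ✓ (no duplicate uses among env, val, ctr, req)
relevant ✗ (ctr never used (weakening))
unrestricted ✓ (type-checks (Bool -> Int -> Str) and nothing is barred)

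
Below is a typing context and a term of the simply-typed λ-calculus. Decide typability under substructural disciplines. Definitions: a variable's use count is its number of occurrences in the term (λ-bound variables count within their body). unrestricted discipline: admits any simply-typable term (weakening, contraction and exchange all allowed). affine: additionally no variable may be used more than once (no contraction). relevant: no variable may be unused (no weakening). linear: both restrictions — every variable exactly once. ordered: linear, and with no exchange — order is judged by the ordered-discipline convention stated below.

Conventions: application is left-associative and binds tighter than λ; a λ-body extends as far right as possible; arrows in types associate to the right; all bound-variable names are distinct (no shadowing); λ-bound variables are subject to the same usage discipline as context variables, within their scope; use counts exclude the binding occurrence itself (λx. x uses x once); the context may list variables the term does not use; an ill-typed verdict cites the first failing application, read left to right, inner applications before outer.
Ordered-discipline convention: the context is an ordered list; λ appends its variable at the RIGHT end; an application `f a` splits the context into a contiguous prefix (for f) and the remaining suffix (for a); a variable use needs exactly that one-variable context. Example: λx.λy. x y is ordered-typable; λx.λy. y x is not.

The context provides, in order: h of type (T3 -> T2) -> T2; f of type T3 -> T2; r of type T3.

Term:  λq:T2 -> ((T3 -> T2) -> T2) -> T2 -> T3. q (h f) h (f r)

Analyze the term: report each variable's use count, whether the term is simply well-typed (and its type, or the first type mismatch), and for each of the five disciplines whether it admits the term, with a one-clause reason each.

usage: h ×2; f ×2; r ×1; q (bound) ×1
left-to-right use order: q, h, f, h, f, r
typing: well-typed at (T2 -> ((T3 -> T2) -> T2) -> T2 -> T3) -> T3
ordered ✗ (repeated use of h ×2, f ×2)
linear ✗ (repeated use of h ×2, f ×2)
affine ✗ (repeated use of h ×2, f ×2)
relevant ✓ (none of h, f, r, q goes unused)
unrestricted ✓ (typability at (T2 -> ((T3 -> T2) -> T2) -> T2 -> T3) -> T3 is all that's needed)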